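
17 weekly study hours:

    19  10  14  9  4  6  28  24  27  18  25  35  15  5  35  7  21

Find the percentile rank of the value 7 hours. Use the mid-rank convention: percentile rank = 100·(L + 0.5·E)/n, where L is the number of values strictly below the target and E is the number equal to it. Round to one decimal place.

Sorted: 4, 5, 6, 7, 9, 10, 14, 15, 18, 19, 21, 24, 25, 27, 28, 35, 35.
Count below 7: L = 3; count equal: E = 1; n = 17.
Percentile rank = 100·(3 + 0.5·1)/17 = 100·3.5/17 = 20.59.

20.6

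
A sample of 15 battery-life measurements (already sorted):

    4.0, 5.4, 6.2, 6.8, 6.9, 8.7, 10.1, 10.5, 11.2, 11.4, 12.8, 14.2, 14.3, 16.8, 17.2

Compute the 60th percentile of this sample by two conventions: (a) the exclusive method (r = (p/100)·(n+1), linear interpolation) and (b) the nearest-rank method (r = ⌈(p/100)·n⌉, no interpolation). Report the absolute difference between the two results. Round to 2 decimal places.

n = 15.
(a) r = 9.6; between ranks 9 (11.2) and 10 (11.4): 11.32.
(b) the nearest-rank method: rank 9 → 11.2.
|11.32 − 11.2| = 0.12.

0.12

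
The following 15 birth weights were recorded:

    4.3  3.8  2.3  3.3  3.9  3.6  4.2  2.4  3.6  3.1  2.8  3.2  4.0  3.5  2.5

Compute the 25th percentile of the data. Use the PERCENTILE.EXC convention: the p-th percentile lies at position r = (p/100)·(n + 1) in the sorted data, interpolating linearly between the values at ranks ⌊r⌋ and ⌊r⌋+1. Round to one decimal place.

Sorted: 2.3, 2.4, 2.5, 2.8, 3.1, 3.2, 3.3, 3.5, 3.6, 3.6, 3.8, 3.9, 4.0, 4.2, 4.3.
n = 15.
r = (25/100)·(15 + 1) = 4.
r is an integer, so P25 is the value at rank 4: 2.8.

2.8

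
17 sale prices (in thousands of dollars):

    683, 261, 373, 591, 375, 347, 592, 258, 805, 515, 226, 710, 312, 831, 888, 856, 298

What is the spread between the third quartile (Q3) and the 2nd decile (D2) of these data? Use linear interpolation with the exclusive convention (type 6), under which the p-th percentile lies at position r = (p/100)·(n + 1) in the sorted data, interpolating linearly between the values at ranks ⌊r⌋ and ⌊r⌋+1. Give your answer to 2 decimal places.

Sorted: 226, 258, 261, 298, 312, 347, 373, 375, 515, 591, 592, 683, 710, 805, 831, 856, 888.
n = 17.
P20: r = 3.6; ranks 3–4 are 261, 298; interpolating gives 283.2.
P75: r = 13.5; ranks 13–14 are 710, 805; interpolating gives 757.5.
Difference: 757.5 − 283.2 = 474.3.

474.30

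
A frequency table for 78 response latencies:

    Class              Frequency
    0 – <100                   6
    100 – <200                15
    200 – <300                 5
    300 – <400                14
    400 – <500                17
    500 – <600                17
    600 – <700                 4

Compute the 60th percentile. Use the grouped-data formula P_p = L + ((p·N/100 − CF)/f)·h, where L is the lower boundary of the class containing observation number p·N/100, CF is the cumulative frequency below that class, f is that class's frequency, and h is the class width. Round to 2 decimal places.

N = 78; target position k = 60/100 · 78 = 46.8.
Cumulative frequencies: 6, 21, 26, 40, 57, 74, 78.
Observation 46.8 falls in the class 400 – <500.
L = 400, CF = 40, f = 17, h = 100.
P60 = 400 + ((46.8 − 40)/17)·100 = 400 + 40 = 440.

440.00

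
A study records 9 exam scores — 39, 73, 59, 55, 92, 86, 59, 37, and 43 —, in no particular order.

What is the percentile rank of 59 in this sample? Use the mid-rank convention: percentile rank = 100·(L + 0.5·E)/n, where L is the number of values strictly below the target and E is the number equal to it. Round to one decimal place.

55.6

Sorted: 37, 39, 43, 55, 59, 59, 73, 86, 92.
Count below 59: L = 4; count equal: E = 2; n = 9.
Percentile rank = 100·(4 + 0.5·2)/9 = 100·5/9 = 55.56.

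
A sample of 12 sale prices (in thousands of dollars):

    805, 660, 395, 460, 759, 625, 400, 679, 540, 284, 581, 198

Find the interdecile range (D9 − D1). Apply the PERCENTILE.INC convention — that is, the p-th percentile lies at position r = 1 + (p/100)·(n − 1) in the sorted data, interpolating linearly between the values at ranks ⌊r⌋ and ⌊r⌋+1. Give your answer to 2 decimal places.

Sorted: 198, 284, 395, 400, 460, 540, 581, 625, 660, 679, 759, 805.
n = 12.
P10: r = 2.1; ranks 2–3 are 284, 395; interpolating gives 295.1.
P90: r = 10.9; ranks 10–11 are 679, 759; interpolating gives 751.
Difference: 751 − 295.1 = 455.9.

455.90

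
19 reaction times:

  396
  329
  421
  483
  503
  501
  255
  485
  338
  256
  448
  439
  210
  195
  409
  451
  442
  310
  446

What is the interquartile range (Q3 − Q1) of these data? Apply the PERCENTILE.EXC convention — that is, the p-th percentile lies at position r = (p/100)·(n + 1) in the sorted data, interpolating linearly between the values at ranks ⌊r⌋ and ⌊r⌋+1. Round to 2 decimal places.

Sorted: 195, 210, 255, 256, 310, 329, 338, 396, 409, 421, 439, 442, 446, 448, 451, 483, 485, 501, 503.
n = 19.
P25: r = 5 (integer) → 310.
P75: r = 15 (integer) → 451.
Difference: 451 − 310 = 141.

141.00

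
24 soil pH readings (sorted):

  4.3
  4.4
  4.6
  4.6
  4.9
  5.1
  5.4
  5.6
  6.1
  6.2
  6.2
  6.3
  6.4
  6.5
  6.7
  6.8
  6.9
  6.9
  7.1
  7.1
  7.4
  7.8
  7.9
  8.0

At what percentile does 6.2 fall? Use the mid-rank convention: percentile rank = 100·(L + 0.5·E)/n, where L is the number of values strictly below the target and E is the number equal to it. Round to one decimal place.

41.7

Count below 6.2: L = 9; count equal: E = 2; n = 24.
Percentile rank = 100·(9 + 0.5·2)/24 = 100·10/24 = 41.67.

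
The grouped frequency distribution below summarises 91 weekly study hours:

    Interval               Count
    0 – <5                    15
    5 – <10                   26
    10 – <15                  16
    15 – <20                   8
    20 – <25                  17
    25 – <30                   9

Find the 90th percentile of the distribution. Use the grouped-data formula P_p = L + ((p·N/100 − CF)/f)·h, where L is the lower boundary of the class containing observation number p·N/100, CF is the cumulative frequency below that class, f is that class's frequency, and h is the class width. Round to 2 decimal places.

N = 91; target position k = 90/100 · 91 = 81.9.
Cumulative frequencies: 15, 41, 57, 65, 82, 91.
Observation 81.9 falls in the class 20 – <25.
L = 20, CF = 65, f = 17, h = 5.
P90 = 20 + ((81.9 − 65)/17)·5 = 20 + 4.97059 = 24.9706.

24.97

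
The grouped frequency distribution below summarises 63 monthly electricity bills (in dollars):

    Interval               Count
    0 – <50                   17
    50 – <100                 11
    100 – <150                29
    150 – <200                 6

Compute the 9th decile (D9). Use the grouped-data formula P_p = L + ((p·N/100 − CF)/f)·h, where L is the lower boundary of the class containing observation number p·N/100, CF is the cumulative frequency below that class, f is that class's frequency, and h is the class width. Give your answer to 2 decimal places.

149.48

N = 63; target position k = 90/100 · 63 = 56.7.
Cumulative frequencies: 17, 28, 57, 63.
Observation 56.7 falls in the class 100 – <150.
L = 100, CF = 28, f = 29, h = 50.
P90 = 100 + ((56.7 − 28)/29)·50 = 100 + 49.4828 = 149.483.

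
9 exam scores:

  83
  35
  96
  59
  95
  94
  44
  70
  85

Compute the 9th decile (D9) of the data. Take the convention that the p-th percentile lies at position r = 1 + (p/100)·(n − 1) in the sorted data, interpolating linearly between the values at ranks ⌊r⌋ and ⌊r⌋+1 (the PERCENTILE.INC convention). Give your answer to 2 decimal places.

Sorted: 35, 44, 59, 70, 83, 85, 94, 95, 96.
n = 9.
r = 1 + (90/100)·(9 − 1) = 1 + 7.2 = 8.2.
Rank 8 is 95 and rank 9 is 96.
Interpolate: 95 + 0.2·(96 − 95) = 95 + 0.2·1 = 95.2.

95.20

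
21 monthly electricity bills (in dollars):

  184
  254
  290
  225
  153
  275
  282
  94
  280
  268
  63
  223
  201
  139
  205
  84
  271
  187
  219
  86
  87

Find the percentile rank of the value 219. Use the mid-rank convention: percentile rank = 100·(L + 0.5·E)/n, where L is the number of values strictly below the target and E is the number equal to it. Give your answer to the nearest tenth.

Sorted: 63, 84, 86, 87, 94, 139, 153, 184, 187, 201, 205, 219, 223, 225, 254, 268, 271, 275, 280, 282, 290.
Count below 219: L = 11; count equal: E = 1; n = 21.
Percentile rank = 100·(11 + 0.5·1)/21 = 100·11.5/21 = 54.76.

54.8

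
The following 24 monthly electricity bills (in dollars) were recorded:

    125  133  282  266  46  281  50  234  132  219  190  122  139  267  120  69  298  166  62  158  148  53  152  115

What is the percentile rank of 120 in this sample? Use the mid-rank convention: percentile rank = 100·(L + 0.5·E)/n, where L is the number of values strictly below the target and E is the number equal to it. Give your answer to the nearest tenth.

Sorted: 46, 50, 53, 62, 69, 115, 120, 122, 125, 132, 133, 139, 148, 152, 158, 166, 190, 219, 234, 266, 267, 281, 282, 298.
Count below 120: L = 6; count equal: E = 1; n = 24.
Percentile rank = 100·(6 + 0.5·1)/24 = 100·6.5/24 = 27.08.

27.1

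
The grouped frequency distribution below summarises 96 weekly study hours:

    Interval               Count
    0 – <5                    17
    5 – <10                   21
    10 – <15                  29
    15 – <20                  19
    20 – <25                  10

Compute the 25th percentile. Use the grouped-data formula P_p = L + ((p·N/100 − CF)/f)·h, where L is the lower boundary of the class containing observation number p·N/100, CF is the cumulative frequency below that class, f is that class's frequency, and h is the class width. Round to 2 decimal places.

N = 96; target position k = 25/100 · 96 = 24.
Cumulative frequencies: 17, 38, 67, 86, 96.
Observation 24 falls in the class 5 – <10.
L = 5, CF = 17, f = 21, h = 5.
P25 = 5 + ((24 − 17)/21)·5 = 5 + 1.66667 = 6.66667.

6.67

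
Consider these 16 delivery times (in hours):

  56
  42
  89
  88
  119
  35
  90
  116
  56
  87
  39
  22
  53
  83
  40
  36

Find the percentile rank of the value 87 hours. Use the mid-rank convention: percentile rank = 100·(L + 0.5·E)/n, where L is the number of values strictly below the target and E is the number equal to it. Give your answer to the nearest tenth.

Sorted: 22, 35, 36, 39, 40, 42, 53, 56, 56, 83, 87, 88, 89, 90, 116, 119.
Count below 87: L = 10; count equal: E = 1; n = 16.
Percentile rank = 100·(10 + 0.5·1)/16 = 100·10.5/16 = 65.62.

65.6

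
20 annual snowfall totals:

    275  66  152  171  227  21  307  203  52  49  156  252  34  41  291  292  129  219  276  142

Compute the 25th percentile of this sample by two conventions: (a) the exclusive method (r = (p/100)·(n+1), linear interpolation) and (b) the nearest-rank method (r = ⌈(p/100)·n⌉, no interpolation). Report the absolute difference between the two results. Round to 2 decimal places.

3.50

Sorted: 21, 34, 41, 49, 52, 66, 129, 142, 152, 156, 171, 203, 219, 227, 252, 275, 276, 291, 292, 307.
n = 20.
(a) r = 5.25; between ranks 5 (52) and 6 (66): 55.5.
(b) the nearest-rank method: rank 5 → 52.
|55.5 − 52| = 3.5.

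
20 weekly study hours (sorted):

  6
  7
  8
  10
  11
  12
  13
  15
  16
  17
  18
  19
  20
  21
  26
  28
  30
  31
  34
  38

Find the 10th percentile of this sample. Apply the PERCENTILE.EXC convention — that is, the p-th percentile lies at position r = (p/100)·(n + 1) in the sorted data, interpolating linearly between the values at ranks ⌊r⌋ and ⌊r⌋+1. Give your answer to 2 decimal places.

7.10

n = 20.
r = (10/100)·(20 + 1) = 2.1.
Rank 2 is 7 and rank 3 is 8.
Interpolate: 7 + 0.1·(8 − 7) = 7 + 0.1·1 = 7.1.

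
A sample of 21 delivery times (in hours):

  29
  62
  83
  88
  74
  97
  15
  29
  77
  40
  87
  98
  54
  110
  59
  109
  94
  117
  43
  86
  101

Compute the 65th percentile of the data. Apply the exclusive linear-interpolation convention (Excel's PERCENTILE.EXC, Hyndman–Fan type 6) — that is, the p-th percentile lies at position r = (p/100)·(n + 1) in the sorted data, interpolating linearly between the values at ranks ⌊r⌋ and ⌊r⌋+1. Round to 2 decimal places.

89.80

Sorted: 15, 29, 29, 40, 43, 54, 59, 62, 74, 77, 83, 86, 87, 88, 94, 97, 98, 101, 109, 110, 117.
n = 21.
r = (65/100)·(21 + 1) = 14.3.
Rank 14 is 88 and rank 15 is 94.
Interpolate: 88 + 0.3·(94 − 88) = 88 + 0.3·6 = 89.8.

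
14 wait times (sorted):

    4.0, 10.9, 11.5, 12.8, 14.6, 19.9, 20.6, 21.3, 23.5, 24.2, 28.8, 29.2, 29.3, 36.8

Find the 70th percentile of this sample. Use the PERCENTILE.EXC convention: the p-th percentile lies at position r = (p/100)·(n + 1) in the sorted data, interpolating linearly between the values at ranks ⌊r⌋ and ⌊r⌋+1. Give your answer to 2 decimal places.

n = 14.
r = (70/100)·(14 + 1) = 10.5.
Rank 10 is 24.2 and rank 11 is 28.8.
Interpolate: 24.2 + 0.5·(28.8 − 24.2) = 24.2 + 0.5·4.6 = 26.5.

26.50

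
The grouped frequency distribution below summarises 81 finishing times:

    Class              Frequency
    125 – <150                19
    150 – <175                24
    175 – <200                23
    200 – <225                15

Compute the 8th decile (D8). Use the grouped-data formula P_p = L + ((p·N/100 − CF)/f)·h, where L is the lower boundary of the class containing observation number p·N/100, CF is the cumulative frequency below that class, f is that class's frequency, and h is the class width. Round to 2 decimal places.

198.70

N = 81; target position k = 80/100 · 81 = 64.8.
Cumulative frequencies: 19, 43, 66, 81.
Observation 64.8 falls in the class 175 – <200.
L = 175, CF = 43, f = 23, h = 25.
P80 = 175 + ((64.8 − 43)/23)·25 = 175 + 23.6957 = 198.696.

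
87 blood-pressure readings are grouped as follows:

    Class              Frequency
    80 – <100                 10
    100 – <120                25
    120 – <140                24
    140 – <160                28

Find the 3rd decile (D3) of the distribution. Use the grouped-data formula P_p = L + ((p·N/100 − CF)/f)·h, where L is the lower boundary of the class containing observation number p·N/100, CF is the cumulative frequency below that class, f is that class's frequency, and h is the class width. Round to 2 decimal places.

112.88

N = 87; target position k = 30/100 · 87 = 26.1.
Cumulative frequencies: 10, 35, 59, 87.
Observation 26.1 falls in the class 100 – <120.
L = 100, CF = 10, f = 25, h = 20.
P30 = 100 + ((26.1 − 10)/25)·20 = 100 + 12.88 = 112.88.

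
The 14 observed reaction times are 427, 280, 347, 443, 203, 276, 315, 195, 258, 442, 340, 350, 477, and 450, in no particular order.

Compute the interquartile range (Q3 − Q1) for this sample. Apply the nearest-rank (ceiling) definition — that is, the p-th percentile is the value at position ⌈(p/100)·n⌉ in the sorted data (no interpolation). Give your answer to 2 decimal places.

Sorted: 195, 203, 258, 276, 280, 315, 340, 347, 350, 427, 442, 443, 450, 477.
n = 14.
P25: rank ⌈25/100·14⌉ = 4 → 276.
P75: rank ⌈75/100·14⌉ = 11 → 442.
Difference: 442 − 276 = 166.

166.00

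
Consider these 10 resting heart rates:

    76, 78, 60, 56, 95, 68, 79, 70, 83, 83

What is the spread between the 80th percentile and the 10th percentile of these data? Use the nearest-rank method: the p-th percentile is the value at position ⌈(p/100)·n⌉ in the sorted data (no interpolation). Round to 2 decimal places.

Sorted: 56, 60, 68, 70, 76, 78, 79, 83, 83, 95.
n = 10.
P10: rank ⌈10/100·10⌉ = 1 → 56.
P80: rank ⌈80/100·10⌉ = 8 → 83.
Difference: 83 − 56 = 27.

27.00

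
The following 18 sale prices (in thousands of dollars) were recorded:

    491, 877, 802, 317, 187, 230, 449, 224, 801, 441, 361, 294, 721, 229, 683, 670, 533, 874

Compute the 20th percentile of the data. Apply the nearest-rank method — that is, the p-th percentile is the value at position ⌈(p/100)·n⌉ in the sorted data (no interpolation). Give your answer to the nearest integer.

Sorted: 187, 224, 229, 230, 294, 317, 361, 441, 449, 491, 533, 670, 683, 721, 801, 802, 874, 877.
n = 18.
Position = ⌈20/100 · 18⌉ = ⌈3.6⌉ = 4.
The value at rank 4 is 230.

230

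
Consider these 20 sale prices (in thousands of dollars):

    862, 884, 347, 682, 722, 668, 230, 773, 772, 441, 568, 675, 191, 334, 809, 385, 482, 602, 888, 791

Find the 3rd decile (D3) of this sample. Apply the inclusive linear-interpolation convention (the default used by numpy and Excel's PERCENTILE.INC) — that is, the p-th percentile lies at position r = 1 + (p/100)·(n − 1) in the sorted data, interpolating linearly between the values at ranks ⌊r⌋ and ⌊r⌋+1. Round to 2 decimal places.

Sorted: 191, 230, 334, 347, 385, 441, 482, 568, 602, 668, 675, 682, 722, 772, 773, 791, 809, 862, 884, 888.
n = 20.
r = 1 + (30/100)·(20 − 1) = 1 + 5.7 = 6.7.
Rank 6 is 441 and rank 7 is 482.
Interpolate: 441 + 0.7·(482 − 441) = 441 + 0.7·41 = 469.7.

469.70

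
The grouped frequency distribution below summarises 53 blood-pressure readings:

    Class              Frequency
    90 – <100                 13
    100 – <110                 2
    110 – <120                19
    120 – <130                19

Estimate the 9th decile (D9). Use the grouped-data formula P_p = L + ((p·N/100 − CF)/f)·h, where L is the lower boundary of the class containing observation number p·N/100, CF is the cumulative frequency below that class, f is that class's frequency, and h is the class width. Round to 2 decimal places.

127.21

N = 53; target position k = 90/100 · 53 = 47.7.
Cumulative frequencies: 13, 15, 34, 53.
Observation 47.7 falls in the class 120 – <130.
L = 120, CF = 34, f = 19, h = 10.
P90 = 120 + ((47.7 − 34)/19)·10 = 120 + 7.21053 = 127.211.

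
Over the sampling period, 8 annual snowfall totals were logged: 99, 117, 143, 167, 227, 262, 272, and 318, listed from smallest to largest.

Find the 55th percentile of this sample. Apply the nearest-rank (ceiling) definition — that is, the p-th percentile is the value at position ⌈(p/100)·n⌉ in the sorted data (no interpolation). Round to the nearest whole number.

227

n = 8.
Position = ⌈55/100 · 8⌉ = ⌈4.4⌉ = 5.
The value at rank 5 is 227.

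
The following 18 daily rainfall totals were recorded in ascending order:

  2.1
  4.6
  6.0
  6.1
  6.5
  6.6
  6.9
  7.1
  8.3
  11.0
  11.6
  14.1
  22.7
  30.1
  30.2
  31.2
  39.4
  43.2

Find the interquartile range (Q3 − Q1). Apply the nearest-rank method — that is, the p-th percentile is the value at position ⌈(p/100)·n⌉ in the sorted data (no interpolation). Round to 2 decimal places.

n = 18.
P25: rank ⌈25/100·18⌉ = 5 → 6.5.
P75: rank ⌈75/100·18⌉ = 14 → 30.1.
Difference: 30.1 − 6.5 = 23.6.

23.60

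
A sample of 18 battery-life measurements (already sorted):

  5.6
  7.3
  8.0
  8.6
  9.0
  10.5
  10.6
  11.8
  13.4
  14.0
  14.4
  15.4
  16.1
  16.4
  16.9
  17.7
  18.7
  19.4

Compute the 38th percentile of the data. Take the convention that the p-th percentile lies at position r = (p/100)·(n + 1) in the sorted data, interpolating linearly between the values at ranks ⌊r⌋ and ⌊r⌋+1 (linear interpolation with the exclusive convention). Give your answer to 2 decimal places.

10.86

n = 18.
r = (38/100)·(18 + 1) = 7.22.
Rank 7 is 10.6 and rank 8 is 11.8.
Interpolate: 10.6 + 0.22·(11.8 − 10.6) = 10.6 + 0.22·1.2 = 10.864.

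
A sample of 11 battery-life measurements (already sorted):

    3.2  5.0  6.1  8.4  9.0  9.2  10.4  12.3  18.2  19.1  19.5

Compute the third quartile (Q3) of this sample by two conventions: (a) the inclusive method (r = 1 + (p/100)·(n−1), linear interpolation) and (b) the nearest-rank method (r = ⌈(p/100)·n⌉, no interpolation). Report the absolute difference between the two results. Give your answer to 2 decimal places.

2.95

n = 11.
(a) r = 8.5; between ranks 8 (12.3) and 9 (18.2): 15.25.
(b) the nearest-rank method: rank 9 → 18.2.
|15.25 − 18.2| = 2.95.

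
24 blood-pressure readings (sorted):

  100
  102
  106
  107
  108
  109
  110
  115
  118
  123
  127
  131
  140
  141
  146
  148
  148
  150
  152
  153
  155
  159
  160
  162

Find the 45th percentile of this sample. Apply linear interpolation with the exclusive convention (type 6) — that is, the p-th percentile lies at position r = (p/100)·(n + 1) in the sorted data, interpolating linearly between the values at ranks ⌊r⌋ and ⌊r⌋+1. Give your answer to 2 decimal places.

n = 24.
r = (45/100)·(24 + 1) = 11.25.
Rank 11 is 127 and rank 12 is 131.
Interpolate: 127 + 0.25·(131 − 127) = 127 + 0.25·4 = 128.

128.00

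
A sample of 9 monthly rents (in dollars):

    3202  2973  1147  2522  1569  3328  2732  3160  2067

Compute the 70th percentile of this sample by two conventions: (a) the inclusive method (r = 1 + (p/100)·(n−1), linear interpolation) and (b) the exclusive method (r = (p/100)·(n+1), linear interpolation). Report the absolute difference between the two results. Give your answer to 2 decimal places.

74.80

Sorted: 1147, 1569, 2067, 2522, 2732, 2973, 3160, 3202, 3328.
n = 9.
(a) r = 6.6; between ranks 6 (2973) and 7 (3160): 3085.2.
(b) r = 7 → value at rank 7 = 3160.
|3085.2 − 3160| = 74.8.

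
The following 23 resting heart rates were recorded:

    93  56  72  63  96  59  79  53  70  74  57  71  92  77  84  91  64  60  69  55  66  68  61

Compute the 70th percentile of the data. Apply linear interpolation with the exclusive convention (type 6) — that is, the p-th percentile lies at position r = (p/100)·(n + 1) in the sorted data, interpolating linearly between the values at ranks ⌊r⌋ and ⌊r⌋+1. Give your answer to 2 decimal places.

76.40

Sorted: 53, 55, 56, 57, 59, 60, 61, 63, 64, 66, 68, 69, 70, 71, 72, 74, 77, 79, 84, 91, 92, 93, 96.
n = 23.
r = (70/100)·(23 + 1) = 16.8.
Rank 16 is 74 and rank 17 is 77.
Interpolate: 74 + 0.8·(77 − 74) = 74 + 0.8·3 = 76.4.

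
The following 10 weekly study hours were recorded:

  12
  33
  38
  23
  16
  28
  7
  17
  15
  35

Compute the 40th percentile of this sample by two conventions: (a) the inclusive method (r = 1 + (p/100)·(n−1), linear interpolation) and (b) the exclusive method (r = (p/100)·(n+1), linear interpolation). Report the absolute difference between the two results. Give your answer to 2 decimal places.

Sorted: 7, 12, 15, 16, 17, 23, 28, 33, 35, 38.
n = 10.
(a) r = 4.6; between ranks 4 (16) and 5 (17): 16.6.
(b) r = 4.4; between ranks 4 (16) and 5 (17): 16.4.
|16.6 − 16.4| = 0.2.

0.20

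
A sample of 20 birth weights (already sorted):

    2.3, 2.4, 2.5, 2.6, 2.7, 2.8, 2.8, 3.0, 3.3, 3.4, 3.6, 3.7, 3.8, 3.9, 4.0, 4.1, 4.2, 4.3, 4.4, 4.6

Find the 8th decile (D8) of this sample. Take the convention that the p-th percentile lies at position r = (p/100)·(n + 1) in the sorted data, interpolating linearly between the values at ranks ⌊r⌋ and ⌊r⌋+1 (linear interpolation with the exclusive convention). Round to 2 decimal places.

n = 20.
r = (80/100)·(20 + 1) = 16.8.
Rank 16 is 4.1 and rank 17 is 4.2.
Interpolate: 4.1 + 0.8·(4.2 − 4.1) = 4.1 + 0.8·0.1 = 4.18.

4.18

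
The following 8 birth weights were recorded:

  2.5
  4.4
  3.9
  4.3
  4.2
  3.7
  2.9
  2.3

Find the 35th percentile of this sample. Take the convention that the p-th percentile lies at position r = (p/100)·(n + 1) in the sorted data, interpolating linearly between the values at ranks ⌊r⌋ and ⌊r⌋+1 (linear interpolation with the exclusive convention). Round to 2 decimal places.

3.02

Sorted: 2.3, 2.5, 2.9, 3.7, 3.9, 4.2, 4.3, 4.4.
n = 8.
r = (35/100)·(8 + 1) = 3.15.
Rank 3 is 2.9 and rank 4 is 3.7.
Interpolate: 2.9 + 0.15·(3.7 − 2.9) = 2.9 + 0.15·0.8 = 3.02.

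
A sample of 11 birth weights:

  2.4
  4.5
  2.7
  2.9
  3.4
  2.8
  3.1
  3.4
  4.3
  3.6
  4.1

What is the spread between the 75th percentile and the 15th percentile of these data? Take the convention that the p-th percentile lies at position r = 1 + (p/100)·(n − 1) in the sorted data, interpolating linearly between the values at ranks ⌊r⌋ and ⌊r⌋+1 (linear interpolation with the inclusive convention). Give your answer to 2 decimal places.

Sorted: 2.4, 2.7, 2.8, 2.9, 3.1, 3.4, 3.4, 3.6, 4.1, 4.3, 4.5.
n = 11.
P15: r = 2.5; ranks 2–3 are 2.7, 2.8; interpolating gives 2.75.
P75: r = 8.5; ranks 8–9 are 3.6, 4.1; interpolating gives 3.85.
Difference: 3.85 − 2.75 = 1.1.

1.10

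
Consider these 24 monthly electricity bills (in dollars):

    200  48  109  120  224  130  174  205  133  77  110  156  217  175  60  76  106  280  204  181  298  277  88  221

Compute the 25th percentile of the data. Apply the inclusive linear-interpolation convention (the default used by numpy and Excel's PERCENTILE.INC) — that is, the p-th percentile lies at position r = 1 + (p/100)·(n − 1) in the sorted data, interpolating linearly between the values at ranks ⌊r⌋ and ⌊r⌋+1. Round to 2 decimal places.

Sorted: 48, 60, 76, 77, 88, 106, 109, 110, 120, 130, 133, 156, 174, 175, 181, 200, 204, 205, 217, 221, 224, 277, 280, 298.
n = 24.
r = 1 + (25/100)·(24 − 1) = 1 + 5.75 = 6.75.
Rank 6 is 106 and rank 7 is 109.
Interpolate: 106 + 0.75·(109 − 106) = 106 + 0.75·3 = 108.25.

108.25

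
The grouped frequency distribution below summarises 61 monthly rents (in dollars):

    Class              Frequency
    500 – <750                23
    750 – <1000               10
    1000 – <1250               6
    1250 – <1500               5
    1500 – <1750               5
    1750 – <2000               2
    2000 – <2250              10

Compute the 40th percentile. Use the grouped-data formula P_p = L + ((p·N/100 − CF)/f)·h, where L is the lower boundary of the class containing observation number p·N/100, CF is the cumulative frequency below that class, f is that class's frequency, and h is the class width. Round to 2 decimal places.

N = 61; target position k = 40/100 · 61 = 24.4.
Cumulative frequencies: 23, 33, 39, 44, 49, 51, 61.
Observation 24.4 falls in the class 750 – <1000.
L = 750, CF = 23, f = 10, h = 250.
P40 = 750 + ((24.4 − 23)/10)·250 = 750 + 35 = 785.

785.00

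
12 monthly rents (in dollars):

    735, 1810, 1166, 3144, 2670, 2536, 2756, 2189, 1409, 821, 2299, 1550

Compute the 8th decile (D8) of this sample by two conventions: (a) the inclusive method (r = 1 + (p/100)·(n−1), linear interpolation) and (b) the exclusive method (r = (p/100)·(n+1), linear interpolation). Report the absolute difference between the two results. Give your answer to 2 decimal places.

Sorted: 735, 821, 1166, 1409, 1550, 1810, 2189, 2299, 2536, 2670, 2756, 3144.
n = 12.
(a) r = 9.8; between ranks 9 (2536) and 10 (2670): 2643.2.
(b) r = 10.4; between ranks 10 (2670) and 11 (2756): 2704.4.
|2643.2 − 2704.4| = 61.2.

61.20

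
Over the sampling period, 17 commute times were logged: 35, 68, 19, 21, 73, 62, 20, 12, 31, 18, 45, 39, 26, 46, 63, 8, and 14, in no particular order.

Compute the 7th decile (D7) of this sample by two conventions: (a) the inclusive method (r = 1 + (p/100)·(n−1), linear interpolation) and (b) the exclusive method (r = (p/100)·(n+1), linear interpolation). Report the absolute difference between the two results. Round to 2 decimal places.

Sorted: 8, 12, 14, 18, 19, 20, 21, 26, 31, 35, 39, 45, 46, 62, 63, 68, 73.
n = 17.
(a) r = 12.2; between ranks 12 (45) and 13 (46): 45.2.
(b) r = 12.6; between ranks 12 (45) and 13 (46): 45.6.
|45.2 − 45.6| = 0.4.

0.40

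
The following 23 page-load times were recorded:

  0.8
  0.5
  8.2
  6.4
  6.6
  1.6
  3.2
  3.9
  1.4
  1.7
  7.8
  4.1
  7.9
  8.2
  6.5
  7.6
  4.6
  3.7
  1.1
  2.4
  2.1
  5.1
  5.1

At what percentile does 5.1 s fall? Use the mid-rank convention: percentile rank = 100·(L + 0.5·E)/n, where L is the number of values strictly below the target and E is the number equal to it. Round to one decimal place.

Sorted: 0.5, 0.8, 1.1, 1.4, 1.6, 1.7, 2.1, 2.4, 3.2, 3.7, 3.9, 4.1, 4.6, 5.1, 5.1, 6.4, 6.5, 6.6, 7.6, 7.8, 7.9, 8.2, 8.2.
Count below 5.1: L = 13; count equal: E = 2; n = 23.
Percentile rank = 100·(13 + 0.5·2)/23 = 100·14/23 = 60.87.

60.9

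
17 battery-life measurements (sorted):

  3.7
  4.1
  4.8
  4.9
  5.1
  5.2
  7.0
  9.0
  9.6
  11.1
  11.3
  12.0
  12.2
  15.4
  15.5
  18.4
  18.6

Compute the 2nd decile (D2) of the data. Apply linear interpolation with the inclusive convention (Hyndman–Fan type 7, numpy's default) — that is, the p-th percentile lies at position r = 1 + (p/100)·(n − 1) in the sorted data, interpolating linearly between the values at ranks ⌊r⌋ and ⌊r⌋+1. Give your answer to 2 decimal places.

4.94

n = 17.
r = 1 + (20/100)·(17 − 1) = 1 + 3.2 = 4.2.
Rank 4 is 4.9 and rank 5 is 5.1.
Interpolate: 4.9 + 0.2·(5.1 − 4.9) = 4.9 + 0.2·0.2 = 4.94.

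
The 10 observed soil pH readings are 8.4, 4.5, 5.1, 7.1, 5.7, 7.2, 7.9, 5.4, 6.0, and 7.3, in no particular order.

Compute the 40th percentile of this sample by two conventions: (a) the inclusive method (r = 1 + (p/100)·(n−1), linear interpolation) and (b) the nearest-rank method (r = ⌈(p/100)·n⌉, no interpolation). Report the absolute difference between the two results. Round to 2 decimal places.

Sorted: 4.5, 5.1, 5.4, 5.7, 6.0, 7.1, 7.2, 7.3, 7.9, 8.4.
n = 10.
(a) r = 4.6; between ranks 4 (5.7) and 5 (6.0): 5.88.
(b) the nearest-rank method: rank 4 → 5.7.
|5.88 − 5.7| = 0.18.

0.18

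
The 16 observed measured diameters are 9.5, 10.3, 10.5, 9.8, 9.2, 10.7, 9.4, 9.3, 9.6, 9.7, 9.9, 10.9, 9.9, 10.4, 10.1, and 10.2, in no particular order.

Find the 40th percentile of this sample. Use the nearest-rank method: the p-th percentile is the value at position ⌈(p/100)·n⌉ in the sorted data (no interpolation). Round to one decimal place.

Sorted: 9.2, 9.3, 9.4, 9.5, 9.6, 9.7, 9.8, 9.9, 9.9, 10.1, 10.2, 10.3, 10.4, 10.5, 10.7, 10.9.
n = 16.
Position = ⌈40/100 · 16⌉ = ⌈6.4⌉ = 7.
The value at rank 7 is 9.8.

9.8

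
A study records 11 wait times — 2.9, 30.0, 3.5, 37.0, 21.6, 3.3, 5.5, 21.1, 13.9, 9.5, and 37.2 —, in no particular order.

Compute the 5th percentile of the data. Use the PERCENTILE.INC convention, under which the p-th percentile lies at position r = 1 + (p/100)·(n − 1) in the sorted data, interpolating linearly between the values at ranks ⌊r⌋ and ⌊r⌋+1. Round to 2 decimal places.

Sorted: 2.9, 3.3, 3.5, 5.5, 9.5, 13.9, 21.1, 21.6, 30.0, 37.0, 37.2.
n = 11.
r = 1 + (5/100)·(11 − 1) = 1 + 0.5 = 1.5.
Rank 1 is 2.9 and rank 2 is 3.3.
Interpolate: 2.9 + 0.5·(3.3 − 2.9) = 2.9 + 0.5·0.4 = 3.1.

3.10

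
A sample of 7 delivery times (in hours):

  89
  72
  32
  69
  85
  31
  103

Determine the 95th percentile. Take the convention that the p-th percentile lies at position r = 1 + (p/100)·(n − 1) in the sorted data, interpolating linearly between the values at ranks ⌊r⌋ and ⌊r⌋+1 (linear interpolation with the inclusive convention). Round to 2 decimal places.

98.80

Sorted: 31, 32, 69, 72, 85, 89, 103.
n = 7.
r = 1 + (95/100)·(7 − 1) = 1 + 5.7 = 6.7.
Rank 6 is 89 and rank 7 is 103.
Interpolate: 89 + 0.7·(103 − 89) = 89 + 0.7·14 = 98.8.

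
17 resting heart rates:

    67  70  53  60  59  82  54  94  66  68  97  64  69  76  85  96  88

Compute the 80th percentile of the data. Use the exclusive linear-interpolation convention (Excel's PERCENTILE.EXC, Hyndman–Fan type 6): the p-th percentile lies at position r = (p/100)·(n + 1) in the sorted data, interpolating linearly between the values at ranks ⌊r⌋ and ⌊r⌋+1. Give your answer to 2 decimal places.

Sorted: 53, 54, 59, 60, 64, 66, 67, 68, 69, 70, 76, 82, 85, 88, 94, 96, 97.
n = 17.
r = (80/100)·(17 + 1) = 14.4.
Rank 14 is 88 and rank 15 is 94.
Interpolate: 88 + 0.4·(94 − 88) = 88 + 0.4·6 = 90.4.

90.40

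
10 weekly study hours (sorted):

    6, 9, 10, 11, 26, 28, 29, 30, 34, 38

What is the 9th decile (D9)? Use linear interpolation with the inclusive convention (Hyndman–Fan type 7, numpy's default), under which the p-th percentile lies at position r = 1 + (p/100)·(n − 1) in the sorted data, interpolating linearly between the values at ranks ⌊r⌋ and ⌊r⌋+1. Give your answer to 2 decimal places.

n = 10.
r = 1 + (90/100)·(10 − 1) = 1 + 8.1 = 9.1.
Rank 9 is 34 and rank 10 is 38.
Interpolate: 34 + 0.1·(38 − 34) = 34 + 0.1·4 = 34.4.

34.40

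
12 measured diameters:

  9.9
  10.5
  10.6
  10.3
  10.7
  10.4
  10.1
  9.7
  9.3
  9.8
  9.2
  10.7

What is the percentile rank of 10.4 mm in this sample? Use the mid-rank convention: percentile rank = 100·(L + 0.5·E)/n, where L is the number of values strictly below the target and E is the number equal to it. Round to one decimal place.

Sorted: 9.2, 9.3, 9.7, 9.8, 9.9, 10.1, 10.3, 10.4, 10.5, 10.6, 10.7, 10.7.
Count below 10.4: L = 7; count equal: E = 1; n = 12.
Percentile rank = 100·(7 + 0.5·1)/12 = 100·7.5/12 = 62.5.

62.5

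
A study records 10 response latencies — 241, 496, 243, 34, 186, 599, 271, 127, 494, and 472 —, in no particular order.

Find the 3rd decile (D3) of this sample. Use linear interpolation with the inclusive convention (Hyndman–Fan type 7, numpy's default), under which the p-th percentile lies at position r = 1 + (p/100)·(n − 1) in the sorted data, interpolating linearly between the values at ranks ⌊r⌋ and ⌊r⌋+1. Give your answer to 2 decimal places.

224.50

Sorted: 34, 127, 186, 241, 243, 271, 472, 494, 496, 599.
n = 10.
r = 1 + (30/100)·(10 − 1) = 1 + 2.7 = 3.7.
Rank 3 is 186 and rank 4 is 241.
Interpolate: 186 + 0.7·(241 − 186) = 186 + 0.7·55 = 224.5.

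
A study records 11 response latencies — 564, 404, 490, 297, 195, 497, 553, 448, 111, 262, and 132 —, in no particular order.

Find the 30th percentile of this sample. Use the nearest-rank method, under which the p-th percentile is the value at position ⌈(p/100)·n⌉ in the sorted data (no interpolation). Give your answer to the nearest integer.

262

Sorted: 111, 132, 195, 262, 297, 404, 448, 490, 497, 553, 564.
n = 11.
Position = ⌈30/100 · 11⌉ = ⌈3.3⌉ = 4.
The value at rank 4 is 262.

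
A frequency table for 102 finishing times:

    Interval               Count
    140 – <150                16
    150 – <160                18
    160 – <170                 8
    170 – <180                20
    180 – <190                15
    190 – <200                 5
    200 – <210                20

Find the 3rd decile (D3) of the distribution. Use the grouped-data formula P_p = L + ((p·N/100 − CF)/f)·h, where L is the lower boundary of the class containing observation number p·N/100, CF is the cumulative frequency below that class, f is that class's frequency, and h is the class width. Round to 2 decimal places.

N = 102; target position k = 30/100 · 102 = 30.6.
Cumulative frequencies: 16, 34, 42, 62, 77, 82, 102.
Observation 30.6 falls in the class 150 – <160.
L = 150, CF = 16, f = 18, h = 10.
P30 = 150 + ((30.6 − 16)/18)·10 = 150 + 8.11111 = 158.111.

158.11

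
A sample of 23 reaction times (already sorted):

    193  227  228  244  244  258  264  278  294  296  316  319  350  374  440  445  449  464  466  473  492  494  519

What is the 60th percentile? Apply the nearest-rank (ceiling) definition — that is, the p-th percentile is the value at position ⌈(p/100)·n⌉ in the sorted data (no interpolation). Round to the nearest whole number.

n = 23.
Position = ⌈60/100 · 23⌉ = ⌈13.8⌉ = 14.
The value at rank 14 is 374.

374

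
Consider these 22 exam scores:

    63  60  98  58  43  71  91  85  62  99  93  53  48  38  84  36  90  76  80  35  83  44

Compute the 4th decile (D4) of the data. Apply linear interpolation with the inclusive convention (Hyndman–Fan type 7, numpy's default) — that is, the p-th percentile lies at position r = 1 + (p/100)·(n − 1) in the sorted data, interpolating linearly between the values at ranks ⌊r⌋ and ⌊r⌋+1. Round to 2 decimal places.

60.80

Sorted: 35, 36, 38, 43, 44, 48, 53, 58, 60, 62, 63, 71, 76, 80, 83, 84, 85, 90, 91, 93, 98, 99.
n = 22.
r = 1 + (40/100)·(22 − 1) = 1 + 8.4 = 9.4.
Rank 9 is 60 and rank 10 is 62.
Interpolate: 60 + 0.4·(62 − 60) = 60 + 0.4·2 = 60.8.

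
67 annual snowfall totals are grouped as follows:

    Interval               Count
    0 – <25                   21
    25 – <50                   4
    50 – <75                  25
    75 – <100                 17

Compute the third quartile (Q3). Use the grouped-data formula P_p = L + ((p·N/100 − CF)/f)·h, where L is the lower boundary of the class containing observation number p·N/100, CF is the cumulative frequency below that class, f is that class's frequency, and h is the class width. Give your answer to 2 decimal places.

75.37

N = 67; target position k = 75/100 · 67 = 50.25.
Cumulative frequencies: 21, 25, 50, 67.
Observation 50.25 falls in the class 75 – <100.
L = 75, CF = 50, f = 17, h = 25.
P75 = 75 + ((50.25 − 50)/17)·25 = 75 + 0.367647 = 75.3676.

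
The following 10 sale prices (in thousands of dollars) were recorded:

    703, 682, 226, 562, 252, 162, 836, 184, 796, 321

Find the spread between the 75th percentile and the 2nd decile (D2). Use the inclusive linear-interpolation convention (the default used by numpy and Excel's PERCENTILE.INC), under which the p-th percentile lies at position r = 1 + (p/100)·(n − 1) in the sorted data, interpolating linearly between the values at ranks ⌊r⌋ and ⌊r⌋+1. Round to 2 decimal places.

Sorted: 162, 184, 226, 252, 321, 562, 682, 703, 796, 836.
n = 10.
P20: r = 2.8; ranks 2–3 are 184, 226; interpolating gives 217.6.
P75: r = 7.75; ranks 7–8 are 682, 703; interpolating gives 697.75.
Difference: 697.75 − 217.6 = 480.15.

480.15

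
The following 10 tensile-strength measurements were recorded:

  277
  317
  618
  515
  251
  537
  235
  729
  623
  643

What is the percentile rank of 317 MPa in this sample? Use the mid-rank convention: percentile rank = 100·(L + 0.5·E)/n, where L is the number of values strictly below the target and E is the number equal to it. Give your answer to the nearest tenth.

35.0

Sorted: 235, 251, 277, 317, 515, 537, 618, 623, 643, 729.
Count below 317: L = 3; count equal: E = 1; n = 10.
Percentile rank = 100·(3 + 0.5·1)/10 = 100·3.5/10 = 35.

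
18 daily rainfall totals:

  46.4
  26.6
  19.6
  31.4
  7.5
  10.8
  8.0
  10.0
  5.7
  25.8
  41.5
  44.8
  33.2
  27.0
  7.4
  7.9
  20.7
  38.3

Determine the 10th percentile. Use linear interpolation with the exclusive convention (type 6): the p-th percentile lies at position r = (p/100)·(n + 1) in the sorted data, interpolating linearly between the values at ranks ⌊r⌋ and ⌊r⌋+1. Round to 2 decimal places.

7.23

Sorted: 5.7, 7.4, 7.5, 7.9, 8.0, 10.0, 10.8, 19.6, 20.7, 25.8, 26.6, 27.0, 31.4, 33.2, 38.3, 41.5, 44.8, 46.4.
n = 18.
r = (10/100)·(18 + 1) = 1.9.
Rank 1 is 5.7 and rank 2 is 7.4.
Interpolate: 5.7 + 0.9·(7.4 − 5.7) = 5.7 + 0.9·1.7 = 7.23.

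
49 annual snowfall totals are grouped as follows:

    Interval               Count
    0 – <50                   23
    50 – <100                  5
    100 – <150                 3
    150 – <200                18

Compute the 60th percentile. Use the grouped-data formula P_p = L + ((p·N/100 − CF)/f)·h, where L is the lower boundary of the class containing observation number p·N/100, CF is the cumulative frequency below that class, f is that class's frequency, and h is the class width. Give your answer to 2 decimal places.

123.33

N = 49; target position k = 60/100 · 49 = 29.4.
Cumulative frequencies: 23, 28, 31, 49.
Observation 29.4 falls in the class 100 – <150.
L = 100, CF = 28, f = 3, h = 50.
P60 = 100 + ((29.4 − 28)/3)·50 = 100 + 23.3333 = 123.333.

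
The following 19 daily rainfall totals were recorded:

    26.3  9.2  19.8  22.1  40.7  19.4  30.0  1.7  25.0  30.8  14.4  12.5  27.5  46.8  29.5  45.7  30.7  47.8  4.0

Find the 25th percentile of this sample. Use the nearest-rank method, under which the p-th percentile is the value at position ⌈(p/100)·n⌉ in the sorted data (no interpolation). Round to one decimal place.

14.4

Sorted: 1.7, 4.0, 9.2, 12.5, 14.4, 19.4, 19.8, 22.1, 25.0, 26.3, 27.5, 29.5, 30.0, 30.7, 30.8, 40.7, 45.7, 46.8, 47.8.
n = 19.
Position = ⌈25/100 · 19⌉ = ⌈4.75⌉ = 5.
The value at rank 5 is 14.4.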